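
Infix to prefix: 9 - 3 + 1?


left-to-right (same/higher precedence on left): tree is (+ (- 9 3) 1)
Prefix: + - 9 3 1


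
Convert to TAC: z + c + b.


Break into single-operator statements:
t1 = z + c
t2 = t1 + b


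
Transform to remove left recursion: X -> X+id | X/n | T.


Left-recursive alternatives: X+id, X/n; non-recursive: T
Introduce X': X -> TX', X' -> +idX' | /nX' | ε


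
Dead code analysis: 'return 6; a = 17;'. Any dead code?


statement follows a return and is unreachable
Dead: 'a = 17'


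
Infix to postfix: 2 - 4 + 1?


Left to right (same or higher precedence on left)
Postfix: 2 4 - 1 +


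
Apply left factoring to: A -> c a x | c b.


Common prefix: 'c'
Factored: A -> c A', A' -> a x | b


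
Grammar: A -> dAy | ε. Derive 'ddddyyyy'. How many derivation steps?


Derivation: A => dAy => ddAyy => dddAyyy => ddddAyyyy => ddddyyyy
Steps: 5


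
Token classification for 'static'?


Pattern: reserved word
Type: KEYWORD


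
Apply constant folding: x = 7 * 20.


7 * 20 = 140 at compile time
Optimized: x = 140


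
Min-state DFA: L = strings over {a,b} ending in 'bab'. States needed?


Track the longest suffix of input matching a prefix of 'bab': 4 classes (prefixes of length 0..3)
Minimal DFA: 4 states


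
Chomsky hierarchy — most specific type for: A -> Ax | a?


Left-linear: every RHS is a terminal or one nonterminal followed by a terminal
Classification: Type 3 (Regular)


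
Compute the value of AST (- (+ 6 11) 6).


Evaluate inner: (+ 6 11) = 17
Evaluate root: (- 17 6) = 11
Result: 11


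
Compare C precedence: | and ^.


'^' is bitwise XOR (level 4); '|' is bitwise OR (level 3)
Higher level binds tighter
'^' has higher precedence than '|'


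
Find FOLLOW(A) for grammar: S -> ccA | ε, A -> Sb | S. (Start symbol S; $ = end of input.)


$ ∈ FOLLOW(S). For each A -> αBβ: add FIRST(β)\{ε} to FOLLOW(B); if β nullable, add FOLLOW(A).
FOLLOW(A) = {$, b}


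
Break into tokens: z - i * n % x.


Scan left to right, longest-match per lexeme
Tokens: ID(z), OP(-), ID(i), OP(*), ID(n), OP(%), ID(x)


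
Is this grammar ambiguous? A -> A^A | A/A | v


'v^v/v' has two parse trees (no precedence encoded between ^ and /)
Ambiguous


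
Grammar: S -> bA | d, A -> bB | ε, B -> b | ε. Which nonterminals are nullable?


A nonterminal is nullable iff some alternative derives ε (directly, or every symbol in it is nullable)
Nullable: {A, B}


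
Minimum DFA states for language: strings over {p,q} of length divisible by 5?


Track length mod 5: states 0..4, accept at 0
Minimal DFA: 5 states


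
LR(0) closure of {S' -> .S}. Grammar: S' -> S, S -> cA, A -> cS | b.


Start: S' -> .S
For each item with dot before a nonterminal B, add B -> .γ for every B-production
Closure: [S' -> .S, S -> .cA]


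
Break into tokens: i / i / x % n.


Scan left to right, longest-match per lexeme
Tokens: ID(i), OP(/), ID(i), OP(/), ID(x), OP(%), ID(n)


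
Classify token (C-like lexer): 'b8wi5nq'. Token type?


Pattern: letter/underscore followed by alphanumerics, not a keyword
Type: IDENTIFIER


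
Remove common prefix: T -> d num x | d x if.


Common prefix: 'd'
Factored: T -> d T', T' -> num x | x if


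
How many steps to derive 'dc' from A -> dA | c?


Derivation: A => dA => dc
Steps: 2


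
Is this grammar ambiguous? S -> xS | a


right-linear, alternatives start with distinct terminals 'x' vs 'a': unique leftmost derivation
Unambiguous


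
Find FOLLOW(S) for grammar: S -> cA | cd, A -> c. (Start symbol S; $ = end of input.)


$ ∈ FOLLOW(S). For each A -> αBβ: add FIRST(β)\{ε} to FOLLOW(B); if β nullable, add FOLLOW(A).
FOLLOW(S) = {$}


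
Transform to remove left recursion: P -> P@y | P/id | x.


Left-recursive alternatives: P@y, P/id; non-recursive: x
Introduce P': P -> xP', P' -> @yP' | /idP' | ε


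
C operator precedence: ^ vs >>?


'>>' is shift (level 8); '^' is bitwise XOR (level 4)
Higher level binds tighter
'>>' has higher precedence than '^'


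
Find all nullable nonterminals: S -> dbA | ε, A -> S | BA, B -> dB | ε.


A nonterminal is nullable iff some alternative derives ε (directly, or every symbol in it is nullable)
Nullable: {A, B, S}


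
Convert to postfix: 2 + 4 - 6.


Left to right (same or higher precedence on left)
Postfix: 2 4 + 6 -


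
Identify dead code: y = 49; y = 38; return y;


first assignment to y is overwritten before any read
Dead: 'y = 49'


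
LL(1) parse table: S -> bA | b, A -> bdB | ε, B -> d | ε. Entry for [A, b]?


For [A, b]: 'b' ∈ FIRST(bdB)
Entry: A -> bdB


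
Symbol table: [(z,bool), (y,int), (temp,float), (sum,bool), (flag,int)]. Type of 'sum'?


Lookup 'sum' → type bool


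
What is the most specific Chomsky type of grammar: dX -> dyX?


LHS has context (more than one symbol) and |LHS| ≤ |RHS|
Classification: Type 1 (Context-Sensitive)


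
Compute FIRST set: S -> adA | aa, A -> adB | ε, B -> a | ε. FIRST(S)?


Per alternative of S: FIRST(adA) = {a}; FIRST(aa) = {a}
FIRST(S) = {a}


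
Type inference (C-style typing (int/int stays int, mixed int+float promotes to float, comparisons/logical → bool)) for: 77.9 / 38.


Operand types: float / int
Rule: mixed int/float promotes to float; int/int stays int
Result type: float


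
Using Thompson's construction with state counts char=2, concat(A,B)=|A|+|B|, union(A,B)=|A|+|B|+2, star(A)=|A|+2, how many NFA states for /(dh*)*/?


Syntax tree has 2 char leaf(s), 0 union(s), 2 star(s)
chars contribute 2×2 = 4; each union adds +2; each star adds +2
Total: 4 + 0 + 4 = 8 states


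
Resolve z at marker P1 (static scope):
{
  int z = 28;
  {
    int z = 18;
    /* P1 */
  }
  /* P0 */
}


z declared in the same block as P1
z = 18


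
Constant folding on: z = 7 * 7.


7 * 7 = 49 at compile time
Optimized: z = 49


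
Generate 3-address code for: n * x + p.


Break into single-operator statements:
t1 = n * x
t2 = t1 + p


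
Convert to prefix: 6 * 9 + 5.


left-to-right (same/higher precedence on left): tree is (+ (* 6 9) 5)
Prefix: + * 6 9 5


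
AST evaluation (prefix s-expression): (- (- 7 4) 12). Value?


Evaluate inner: (- 7 4) = 3
Evaluate root: (- 3 12) = -9
Result: -9


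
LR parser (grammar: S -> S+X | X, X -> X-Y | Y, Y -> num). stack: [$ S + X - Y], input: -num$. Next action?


handle 'X-Y' on top
Action: reduce (X -> X-Y)


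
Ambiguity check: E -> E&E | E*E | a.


'a&a*a' has two parse trees (no precedence encoded between & and *)
Ambiguous


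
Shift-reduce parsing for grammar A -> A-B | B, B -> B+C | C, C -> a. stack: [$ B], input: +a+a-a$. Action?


shift '+' to continue B -> B+C
Action: shift


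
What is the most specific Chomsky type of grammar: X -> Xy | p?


Left-linear: every RHS is a terminal or one nonterminal followed by a terminal
Classification: Type 3 (Regular)


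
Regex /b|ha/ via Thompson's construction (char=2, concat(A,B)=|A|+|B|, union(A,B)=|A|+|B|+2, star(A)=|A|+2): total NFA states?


Syntax tree has 3 char leaf(s), 1 union(s), 0 star(s)
chars contribute 3×2 = 6; each union adds +2; each star adds +2
Total: 6 + 2 + 0 = 8 states


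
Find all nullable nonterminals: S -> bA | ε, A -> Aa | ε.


A nonterminal is nullable iff some alternative derives ε (directly, or every symbol in it is nullable)
Nullable: {A, S}


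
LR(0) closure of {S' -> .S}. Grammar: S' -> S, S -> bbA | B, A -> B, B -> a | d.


Start: S' -> .S
For each item with dot before a nonterminal B, add B -> .γ for every B-production
Closure: [S' -> .S, S -> .bbA, S -> .B, B -> .a, B -> .d]


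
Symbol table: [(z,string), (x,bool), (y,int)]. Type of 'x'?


Lookup 'x' → type bool


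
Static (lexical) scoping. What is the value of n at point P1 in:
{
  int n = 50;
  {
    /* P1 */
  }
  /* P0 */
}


P1's block does not declare n; resolves to the enclosing declaration at depth 0
n = 50


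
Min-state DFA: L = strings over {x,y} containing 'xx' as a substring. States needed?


KMP-style automaton: 2 progress states + 1 absorbing accept = 3
Minimal DFA: 3 states


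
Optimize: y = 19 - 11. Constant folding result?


19 - 11 = 8 at compile time
Optimized: y = 8


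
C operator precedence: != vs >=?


'>=' is relational (level 7); '!=' is equality (level 6)
Higher level binds tighter
'>=' has higher precedence than '!='


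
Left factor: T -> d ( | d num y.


Common prefix: 'd'
Factored: T -> d T', T' -> ( | num y


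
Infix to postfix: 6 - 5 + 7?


Left to right (same or higher precedence on left)
Postfix: 6 5 - 7 +


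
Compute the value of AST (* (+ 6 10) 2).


Evaluate inner: (+ 6 10) = 16
Evaluate root: (* 16 2) = 32
Result: 32


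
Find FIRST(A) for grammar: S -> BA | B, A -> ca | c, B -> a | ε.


Per alternative of A: FIRST(ca) = {c}; FIRST(c) = {c}
FIRST(A) = {c}


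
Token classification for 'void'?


Pattern: reserved word
Type: KEYWORD


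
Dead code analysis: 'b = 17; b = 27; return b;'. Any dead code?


first assignment to b is overwritten before any read
Dead: 'b = 17'


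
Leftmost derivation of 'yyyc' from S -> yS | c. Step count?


Derivation: S => yS => yyS => yyyS => yyyc
Steps: 4


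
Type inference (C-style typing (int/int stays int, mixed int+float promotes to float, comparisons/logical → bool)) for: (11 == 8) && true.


Operand types: bool && bool
Rule: logical operators take bool operands and yield bool
Result type: bool


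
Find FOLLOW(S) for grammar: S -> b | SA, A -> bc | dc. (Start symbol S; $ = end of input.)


$ ∈ FOLLOW(S). For each A -> αBβ: add FIRST(β)\{ε} to FOLLOW(B); if β nullable, add FOLLOW(A).
FOLLOW(S) = {$, b, d}


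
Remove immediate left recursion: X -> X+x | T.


Left-recursive alternatives: X+x; non-recursive: T
Introduce X': X -> TX', X' -> +xX' | ε


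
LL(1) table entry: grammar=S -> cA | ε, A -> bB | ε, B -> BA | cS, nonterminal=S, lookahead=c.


For [S, c]: 'c' ∈ FIRST(cA)
Entry: S -> cA


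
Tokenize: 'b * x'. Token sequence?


Scan left to right, longest-match per lexeme
Tokens: ID(b), OP(*), ID(x)


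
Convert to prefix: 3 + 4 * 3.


'*' binds tighter: tree is (+ 3 (* 4 3))
Prefix: + 3 * 4 3


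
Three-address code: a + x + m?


Break into single-operator statements:
t1 = a + x
t2 = t1 + m


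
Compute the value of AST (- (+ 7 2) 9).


Evaluate inner: (+ 7 2) = 9
Evaluate root: (- 9 9) = 0
Result: 0


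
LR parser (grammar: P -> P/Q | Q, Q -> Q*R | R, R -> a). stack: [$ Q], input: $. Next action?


lookahead ∉ {*} so Q won't extend; reduce P -> Q
Action: reduce (P -> Q)


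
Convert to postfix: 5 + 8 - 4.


Left to right (same or higher precedence on left)
Postfix: 5 8 + 4 -


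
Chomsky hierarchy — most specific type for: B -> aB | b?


Right-linear: every RHS is a terminal or a terminal followed by one nonterminal
Classification: Type 3 (Regular)


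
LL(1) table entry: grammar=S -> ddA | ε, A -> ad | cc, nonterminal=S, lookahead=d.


For [S, d]: 'd' ∈ FIRST(ddA)
Entry: S -> ddA


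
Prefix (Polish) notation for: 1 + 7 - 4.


left-to-right (same/higher precedence on left): tree is (- (+ 1 7) 4)
Prefix: - + 1 7 4


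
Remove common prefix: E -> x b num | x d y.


Common prefix: 'x'
Factored: E -> x E', E' -> b num | d y


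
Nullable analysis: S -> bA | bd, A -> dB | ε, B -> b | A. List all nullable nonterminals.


A nonterminal is nullable iff some alternative derives ε (directly, or every symbol in it is nullable)
Nullable: {A, B}


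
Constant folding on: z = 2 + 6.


2 + 6 = 8 at compile time
Optimized: z = 8


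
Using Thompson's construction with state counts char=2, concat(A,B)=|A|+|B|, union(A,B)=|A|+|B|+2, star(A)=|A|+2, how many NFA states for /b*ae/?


Syntax tree has 3 char leaf(s), 0 union(s), 1 star(s)
chars contribute 3×2 = 6; each union adds +2; each star adds +2
Total: 6 + 0 + 2 = 8 states


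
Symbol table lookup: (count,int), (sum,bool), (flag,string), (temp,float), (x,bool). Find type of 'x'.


Lookup 'x' → type bool


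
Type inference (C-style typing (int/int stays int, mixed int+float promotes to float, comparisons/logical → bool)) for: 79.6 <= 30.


Operand types: float <= int
Rule: comparison yields bool
Result type: bool


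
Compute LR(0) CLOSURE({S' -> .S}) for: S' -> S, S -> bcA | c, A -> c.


Start: S' -> .S
For each item with dot before a nonterminal B, add B -> .γ for every B-production
Closure: [S' -> .S, S -> .bcA, S -> .c]


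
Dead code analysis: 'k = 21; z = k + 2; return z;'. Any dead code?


k is read by z's definition; z is returned
No dead code


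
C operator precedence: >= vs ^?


'>=' is relational (level 7); '^' is bitwise XOR (level 4)
Higher level binds tighter
'>=' has higher precedence than '^'


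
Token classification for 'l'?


Pattern: letter/underscore followed by alphanumerics, not a keyword
Type: IDENTIFIER


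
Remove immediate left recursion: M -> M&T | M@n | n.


Left-recursive alternatives: M&T, M@n; non-recursive: n
Introduce M': M -> nM', M' -> &TM' | @nM' | ε


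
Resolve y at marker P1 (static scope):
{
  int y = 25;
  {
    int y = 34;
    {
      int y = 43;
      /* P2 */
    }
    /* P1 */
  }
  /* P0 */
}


y declared in the same block as P1
y = 34


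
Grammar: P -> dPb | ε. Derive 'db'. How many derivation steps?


Derivation: P => dPb => db
Steps: 2


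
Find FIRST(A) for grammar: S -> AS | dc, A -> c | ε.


Per alternative of A: FIRST(c) = {c}; FIRST(ε) = {ε}
FIRST(A) = {c, ε}


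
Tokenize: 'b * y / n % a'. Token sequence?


Scan left to right, longest-match per lexeme
Tokens: ID(b), OP(*), ID(y), OP(/), ID(n), OP(%), ID(a)


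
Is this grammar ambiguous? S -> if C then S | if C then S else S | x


dangling else: 'if C then if C then x else x' parses two ways
Ambiguous


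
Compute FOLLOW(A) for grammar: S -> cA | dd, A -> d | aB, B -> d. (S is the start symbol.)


$ ∈ FOLLOW(S). For each A -> αBβ: add FIRST(β)\{ε} to FOLLOW(B); if β nullable, add FOLLOW(A).
FOLLOW(A) = {$}


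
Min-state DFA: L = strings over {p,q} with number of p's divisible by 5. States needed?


Track (count of p) mod 5: states 0..4, accept at 0
Minimal DFA: 5 states


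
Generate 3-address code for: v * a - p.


Break into single-operator statements:
t1 = v * a
t2 = t1 - p


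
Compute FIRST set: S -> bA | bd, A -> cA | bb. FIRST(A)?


Per alternative of A: FIRST(cA) = {c}; FIRST(bb) = {b}
FIRST(A) = {b, c}


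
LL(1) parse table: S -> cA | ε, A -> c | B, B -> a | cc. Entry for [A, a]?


For [A, a]: 'a' ∈ FIRST(B)
Entry: A -> B


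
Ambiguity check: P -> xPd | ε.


balanced x^n…d^n: each string has a unique parse
Unambiguous


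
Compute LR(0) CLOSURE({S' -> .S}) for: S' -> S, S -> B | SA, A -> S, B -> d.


Start: S' -> .S
For each item with dot before a nonterminal B, add B -> .γ for every B-production
Closure: [S' -> .S, S -> .B, S -> .SA, B -> .d]


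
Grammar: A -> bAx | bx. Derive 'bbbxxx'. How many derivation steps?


Derivation: A => bAx => bbAxx => bbbxxx
Steps: 3


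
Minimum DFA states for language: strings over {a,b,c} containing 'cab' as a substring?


KMP-style automaton: 3 progress states + 1 absorbing accept = 4
Minimal DFA: 4 states


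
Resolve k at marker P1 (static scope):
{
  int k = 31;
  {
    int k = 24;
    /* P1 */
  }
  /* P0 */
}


k declared in the same block as P1
k = 24


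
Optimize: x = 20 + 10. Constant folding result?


20 + 10 = 30 at compile time
Optimized: x = 30


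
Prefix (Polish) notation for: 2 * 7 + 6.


left-to-right (same/higher precedence on left): tree is (+ (* 2 7) 6)
Prefix: + * 2 7 6


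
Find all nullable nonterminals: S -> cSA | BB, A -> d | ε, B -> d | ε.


A nonterminal is nullable iff some alternative derives ε (directly, or every symbol in it is nullable)
Nullable: {A, B, S}


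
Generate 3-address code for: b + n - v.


Break into single-operator statements:
t1 = b + n
t2 = t1 - v


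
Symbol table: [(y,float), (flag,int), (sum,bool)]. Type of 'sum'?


Lookup 'sum' → type bool


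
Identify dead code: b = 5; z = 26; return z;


b is assigned but never read
Dead: 'b = 5'


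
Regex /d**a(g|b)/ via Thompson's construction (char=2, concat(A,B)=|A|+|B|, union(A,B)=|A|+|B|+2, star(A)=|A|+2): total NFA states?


Syntax tree has 4 char leaf(s), 1 union(s), 2 star(s)
chars contribute 4×2 = 8; each union adds +2; each star adds +2
Total: 8 + 2 + 4 = 14 states


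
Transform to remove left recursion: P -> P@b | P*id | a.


Left-recursive alternatives: P@b, P*id; non-recursive: a
Introduce P': P -> aP', P' -> @bP' | *idP' | ε


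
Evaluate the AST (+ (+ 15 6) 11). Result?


Evaluate inner: (+ 15 6) = 21
Evaluate root: (+ 21 11) = 32
Result: 32


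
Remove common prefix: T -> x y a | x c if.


Common prefix: 'x'
Factored: T -> x T', T' -> y a | c if


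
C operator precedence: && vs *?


'*' is multiplicative (level 10); '&&' is logical AND (level 2)
Higher level binds tighter
'*' has higher precedence than '&&'


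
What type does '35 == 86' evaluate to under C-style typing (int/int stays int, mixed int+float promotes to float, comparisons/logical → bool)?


Operand types: int == int
Rule: comparison yields bool
Result type: bool


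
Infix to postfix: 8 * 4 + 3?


Left to right (same or higher precedence on left)
Postfix: 8 4 * 3 +


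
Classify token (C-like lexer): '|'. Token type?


Pattern: operator symbol
Type: OPERATOR


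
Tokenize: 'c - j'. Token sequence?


Scan left to right, longest-match per lexeme
Tokens: ID(c), OP(-), ID(j)


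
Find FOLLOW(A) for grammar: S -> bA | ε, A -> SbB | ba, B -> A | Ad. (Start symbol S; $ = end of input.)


$ ∈ FOLLOW(S). For each A -> αBβ: add FIRST(β)\{ε} to FOLLOW(B); if β nullable, add FOLLOW(A).
FOLLOW(A) = {$, b, d}


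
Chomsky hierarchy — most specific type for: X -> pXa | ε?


Single nonterminal LHS, but p^n a^n is not regular
Classification: Type 2 (Context-Free)


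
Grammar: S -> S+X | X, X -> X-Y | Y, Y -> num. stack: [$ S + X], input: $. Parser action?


handle 'S+X' on top; lookahead ∈ FOLLOW(S) = {+, $}
Action: reduce (S -> S+X)


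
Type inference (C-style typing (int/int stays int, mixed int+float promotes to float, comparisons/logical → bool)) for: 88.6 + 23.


Operand types: float + int
Rule: mixed int/float promotes to float; int/int stays int
Result type: float


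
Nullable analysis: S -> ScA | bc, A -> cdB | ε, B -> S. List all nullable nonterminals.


A nonterminal is nullable iff some alternative derives ε (directly, or every symbol in it is nullable)
Nullable: {A}


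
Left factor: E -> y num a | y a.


Common prefix: 'y'
Factored: E -> y E', E' -> num a | a


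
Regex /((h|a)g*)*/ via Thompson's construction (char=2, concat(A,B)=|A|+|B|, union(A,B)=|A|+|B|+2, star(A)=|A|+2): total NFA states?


Syntax tree has 3 char leaf(s), 1 union(s), 2 star(s)
chars contribute 3×2 = 6; each union adds +2; each star adds +2
Total: 6 + 2 + 4 = 12 states


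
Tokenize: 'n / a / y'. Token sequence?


Scan left to right, longest-match per lexeme
Tokens: ID(n), OP(/), ID(a), OP(/), ID(y)


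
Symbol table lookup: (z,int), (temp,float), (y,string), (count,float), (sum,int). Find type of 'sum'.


Lookup 'sum' → type int


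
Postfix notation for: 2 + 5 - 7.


Left to right (same or higher precedence on left)
Postfix: 2 5 + 7 -


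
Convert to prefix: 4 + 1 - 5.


left-to-right (same/higher precedence on left): tree is (- (+ 4 1) 5)
Prefix: - + 4 1 5


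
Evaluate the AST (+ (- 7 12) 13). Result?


Evaluate inner: (- 7 12) = -5
Evaluate root: (+ -5 13) = 8
Result: 8


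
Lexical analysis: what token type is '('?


Pattern: delimiter/punctuation
Type: PUNCTUATION


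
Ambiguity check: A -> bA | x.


right-linear, alternatives start with distinct terminals 'b' vs 'x': unique leftmost derivation
Unambiguous


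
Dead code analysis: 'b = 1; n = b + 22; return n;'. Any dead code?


b is read by n's definition; n is returned
No dead code


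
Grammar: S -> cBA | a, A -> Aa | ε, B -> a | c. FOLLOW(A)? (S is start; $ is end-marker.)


$ ∈ FOLLOW(S). For each A -> αBβ: add FIRST(β)\{ε} to FOLLOW(B); if β nullable, add FOLLOW(A).
FOLLOW(A) = {$, a}


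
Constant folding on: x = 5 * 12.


5 * 12 = 60 at compile time
Optimized: x = 60


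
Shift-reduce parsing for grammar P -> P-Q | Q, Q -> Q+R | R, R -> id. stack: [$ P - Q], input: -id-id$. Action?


handle 'P-Q' on top; lookahead ∈ FOLLOW(P) = {-, $}
Action: reduce (P -> P-Q)


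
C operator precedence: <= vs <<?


'<<' is shift (level 8); '<=' is relational (level 7)
Higher level binds tighter
'<<' has higher precedence than '<='


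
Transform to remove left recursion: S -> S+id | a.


Left-recursive alternatives: S+id; non-recursive: a
Introduce S': S -> aS', S' -> +idS' | ε


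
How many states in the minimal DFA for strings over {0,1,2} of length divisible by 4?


Track length mod 4: states 0..3, accept at 0
Minimal DFA: 4 states


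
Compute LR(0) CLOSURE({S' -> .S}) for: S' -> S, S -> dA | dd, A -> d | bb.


Start: S' -> .S
For each item with dot before a nonterminal B, add B -> .γ for every B-production
Closure: [S' -> .S, S -> .dA, S -> .dd]


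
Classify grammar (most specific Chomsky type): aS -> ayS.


LHS has context (more than one symbol) and |LHS| ≤ |RHS|
Classification: Type 1 (Context-Sensitive)


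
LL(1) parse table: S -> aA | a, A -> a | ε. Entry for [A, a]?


For [A, a]: 'a' ∈ FIRST(a)
Entry: A -> a


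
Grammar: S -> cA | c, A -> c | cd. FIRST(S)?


Per alternative of S: FIRST(cA) = {c}; FIRST(c) = {c}
FIRST(S) = {c}


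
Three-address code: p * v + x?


Break into single-operator statements:
t1 = p * v
t2 = t1 + x


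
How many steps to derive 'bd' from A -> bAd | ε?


Derivation: A => bAd => bd
Steps: 2


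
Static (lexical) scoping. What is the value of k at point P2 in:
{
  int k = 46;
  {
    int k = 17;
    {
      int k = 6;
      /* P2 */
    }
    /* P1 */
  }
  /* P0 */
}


k declared in the same block as P2
k = 6


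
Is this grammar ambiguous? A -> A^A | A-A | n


'n^n-n' has two parse trees (no precedence encoded between ^ and -)
Ambiguous


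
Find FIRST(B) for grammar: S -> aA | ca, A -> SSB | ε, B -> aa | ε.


Per alternative of B: FIRST(aa) = {a}; FIRST(ε) = {ε}
FIRST(B) = {a, ε}


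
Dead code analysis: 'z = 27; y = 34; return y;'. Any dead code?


z is assigned but never read
Dead: 'z = 27'


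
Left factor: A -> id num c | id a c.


Common prefix: 'id'
Factored: A -> id A', A' -> num c | a c


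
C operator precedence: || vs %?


'%' is multiplicative (level 10); '||' is logical OR (level 1)
Higher level binds tighter
'%' has higher precedence than '||'


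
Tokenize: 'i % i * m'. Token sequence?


Scan left to right, longest-match per lexeme
Tokens: ID(i), OP(%), ID(i), OP(*), ID(m)


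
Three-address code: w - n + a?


Break into single-operator statements:
t1 = w - n
t2 = t1 + a


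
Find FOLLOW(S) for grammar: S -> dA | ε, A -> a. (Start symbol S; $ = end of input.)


$ ∈ FOLLOW(S). For each A -> αBβ: add FIRST(β)\{ε} to FOLLOW(B); if β nullable, add FOLLOW(A).
FOLLOW(S) = {$}


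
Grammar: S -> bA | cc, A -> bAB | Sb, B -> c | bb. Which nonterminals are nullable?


A nonterminal is nullable iff some alternative derives ε (directly, or every symbol in it is nullable)
Nullable: {}


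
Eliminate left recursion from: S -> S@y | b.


Left-recursive alternatives: S@y; non-recursive: b
Introduce S': S -> bS', S' -> @yS' | ε


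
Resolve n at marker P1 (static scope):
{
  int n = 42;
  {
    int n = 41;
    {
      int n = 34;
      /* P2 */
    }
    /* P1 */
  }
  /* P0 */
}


n declared in the same block as P1
n = 41


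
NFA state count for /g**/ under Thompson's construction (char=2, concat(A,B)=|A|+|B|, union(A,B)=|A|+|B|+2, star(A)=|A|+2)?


Syntax tree has 1 char leaf(s), 0 union(s), 2 star(s)
chars contribute 1×2 = 2; each union adds +2; each star adds +2
Total: 2 + 0 + 4 = 6 states


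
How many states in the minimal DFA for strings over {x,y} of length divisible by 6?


Track length mod 6: states 0..5, accept at 0
Minimal DFA: 6 states


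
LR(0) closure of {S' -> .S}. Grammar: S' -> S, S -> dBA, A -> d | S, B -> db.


Start: S' -> .S
For each item with dot before a nonterminal B, add B -> .γ for every B-production
Closure: [S' -> .S, S -> .dBA]


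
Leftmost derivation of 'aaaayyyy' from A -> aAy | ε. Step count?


Derivation: A => aAy => aaAyy => aaaAyyy => aaaaAyyyy => aaaayyyy
Steps: 5


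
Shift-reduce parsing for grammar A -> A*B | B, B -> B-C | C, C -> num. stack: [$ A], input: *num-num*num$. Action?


shift '*' to continue A -> A*B
Action: shift


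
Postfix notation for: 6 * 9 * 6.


Left to right (same or higher precedence on left)
Postfix: 6 9 * 6 *


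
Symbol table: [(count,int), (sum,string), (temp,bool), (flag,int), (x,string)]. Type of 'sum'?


Lookup 'sum' → type string


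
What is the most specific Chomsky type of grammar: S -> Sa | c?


Left-linear: every RHS is a terminal or one nonterminal followed by a terminal
Classification: Type 3 (Regular)


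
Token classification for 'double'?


Pattern: reserved word
Type: KEYWORD


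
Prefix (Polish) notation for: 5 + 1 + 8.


left-to-right (same/higher precedence on left): tree is (+ (+ 5 1) 8)
Prefix: + + 5 1 8


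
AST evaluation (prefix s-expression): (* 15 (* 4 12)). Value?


Evaluate inner: (* 4 12) = 48
Evaluate root: (* 15 48) = 720
Result: 720


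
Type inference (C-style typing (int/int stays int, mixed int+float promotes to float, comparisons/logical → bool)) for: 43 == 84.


Operand types: int == int
Rule: comparison yields bool
Result type: bool


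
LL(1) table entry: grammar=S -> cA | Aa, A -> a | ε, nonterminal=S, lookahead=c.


For [S, c]: 'c' ∈ FIRST(cA)
Entry: S -> cA


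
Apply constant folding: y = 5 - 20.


5 - 20 = -15 at compile time
Optimized: y = -15


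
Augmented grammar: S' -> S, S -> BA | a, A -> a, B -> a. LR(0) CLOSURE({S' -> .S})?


Start: S' -> .S
For each item with dot before a nonterminal B, add B -> .γ for every B-production
Closure: [S' -> .S, S -> .BA, S -> .a, B -> .a]


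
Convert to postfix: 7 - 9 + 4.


Left to right (same or higher precedence on left)
Postfix: 7 9 - 4 +


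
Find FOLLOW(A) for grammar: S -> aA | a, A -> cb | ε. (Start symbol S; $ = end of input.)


$ ∈ FOLLOW(S). For each A -> αBβ: add FIRST(β)\{ε} to FOLLOW(B); if β nullable, add FOLLOW(A).
FOLLOW(A) = {$}


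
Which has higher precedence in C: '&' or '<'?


'<' is relational (level 7); '&' is bitwise AND (level 5)
Higher level binds tighter
'<' has higher precedence than '&'


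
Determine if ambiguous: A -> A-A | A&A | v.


'v-v&v' has two parse trees (no precedence encoded between - and &)
Ambiguous


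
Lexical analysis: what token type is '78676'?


Pattern: digits only
Type: INTEGER_LITERAL


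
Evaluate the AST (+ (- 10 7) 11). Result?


Evaluate inner: (- 10 7) = 3
Evaluate root: (+ 3 11) = 14
Result: 14


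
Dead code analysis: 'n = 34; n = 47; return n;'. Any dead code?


first assignment to n is overwritten before any read
Dead: 'n = 34'


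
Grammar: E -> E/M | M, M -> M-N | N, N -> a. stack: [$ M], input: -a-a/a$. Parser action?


shift '-' to continue M -> M-N
Action: shift


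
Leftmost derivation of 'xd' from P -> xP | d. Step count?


Derivation: P => xP => xd
Steps: 2


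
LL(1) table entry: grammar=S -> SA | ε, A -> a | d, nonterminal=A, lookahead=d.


For [A, d]: 'd' ∈ FIRST(d)
Entry: A -> d


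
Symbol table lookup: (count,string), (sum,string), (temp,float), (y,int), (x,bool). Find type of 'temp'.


Lookup 'temp' → type float


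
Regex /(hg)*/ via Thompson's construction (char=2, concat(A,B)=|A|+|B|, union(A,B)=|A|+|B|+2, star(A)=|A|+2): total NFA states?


Syntax tree has 2 char leaf(s), 0 union(s), 1 star(s)
chars contribute 2×2 = 4; each union adds +2; each star adds +2
Total: 4 + 0 + 2 = 6 states


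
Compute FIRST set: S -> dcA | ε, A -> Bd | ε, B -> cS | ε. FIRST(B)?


Per alternative of B: FIRST(cS) = {c}; FIRST(ε) = {ε}
FIRST(B) = {c, ε}


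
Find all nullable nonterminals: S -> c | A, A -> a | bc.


A nonterminal is nullable iff some alternative derives ε (directly, or every symbol in it is nullable)
Nullable: {}


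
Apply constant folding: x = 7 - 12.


7 - 12 = -5 at compile time
Optimized: x = -5


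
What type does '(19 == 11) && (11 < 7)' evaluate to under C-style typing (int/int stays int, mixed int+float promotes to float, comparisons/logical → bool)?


Operand types: bool && bool
Rule: logical operators take bool operands and yield bool
Result type: bool


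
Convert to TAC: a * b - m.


Break into single-operator statements:
t1 = a * b
t2 = t1 - m


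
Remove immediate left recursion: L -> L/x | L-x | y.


Left-recursive alternatives: L/x, L-x; non-recursive: y
Introduce L': L -> yL', L' -> /xL' | -xL' | ε


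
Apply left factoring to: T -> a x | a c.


Common prefix: 'a'
Factored: T -> a T', T' -> x | c


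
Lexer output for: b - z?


Scan left to right, longest-match per lexeme
Tokens: ID(b), OP(-), ID(z)


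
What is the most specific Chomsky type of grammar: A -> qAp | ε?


Single nonterminal LHS, but q^n p^n is not regular
Classification: Type 2 (Context-Free)


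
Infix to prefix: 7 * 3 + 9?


left-to-right (same/higher precedence on left): tree is (+ (* 7 3) 9)
Prefix: + * 7 3 9


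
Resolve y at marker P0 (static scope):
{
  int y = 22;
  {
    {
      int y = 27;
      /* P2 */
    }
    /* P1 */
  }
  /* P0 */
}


y declared in the same block as P0
y = 22


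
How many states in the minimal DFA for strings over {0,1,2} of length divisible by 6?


Track length mod 6: states 0..5, accept at 0
Minimal DFA: 6 states


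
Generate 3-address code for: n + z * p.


Break into single-operator statements:
t1 = z * p
t2 = n + t1


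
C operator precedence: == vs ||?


'==' is equality (level 6); '||' is logical OR (level 1)
Higher level binds tighter
'==' has higher precedence than '||'


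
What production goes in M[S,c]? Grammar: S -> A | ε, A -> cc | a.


For [S, c]: 'c' ∈ FIRST(A)
Entry: S -> A


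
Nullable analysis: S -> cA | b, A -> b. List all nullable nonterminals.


A nonterminal is nullable iff some alternative derives ε (directly, or every symbol in it is nullable)
Nullable: {}


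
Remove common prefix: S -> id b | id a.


Common prefix: 'id'
Factored: S -> id S', S' -> b | a


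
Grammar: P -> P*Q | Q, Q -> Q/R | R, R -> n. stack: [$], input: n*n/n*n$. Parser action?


no handle on stack; shift 'n'
Action: shift


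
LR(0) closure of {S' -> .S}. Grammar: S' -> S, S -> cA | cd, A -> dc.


Start: S' -> .S
For each item with dot before a nonterminal B, add B -> .γ for every B-production
Closure: [S' -> .S, S -> .cA, S -> .cd]


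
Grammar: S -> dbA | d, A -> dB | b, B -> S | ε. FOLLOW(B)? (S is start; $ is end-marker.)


$ ∈ FOLLOW(S). For each A -> αBβ: add FIRST(β)\{ε} to FOLLOW(B); if β nullable, add FOLLOW(A).
FOLLOW(B) = {$}


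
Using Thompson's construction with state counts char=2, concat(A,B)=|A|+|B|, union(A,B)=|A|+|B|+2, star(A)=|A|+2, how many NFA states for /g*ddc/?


Syntax tree has 4 char leaf(s), 0 union(s), 1 star(s)
chars contribute 4×2 = 8; each union adds +2; each star adds +2
Total: 8 + 0 + 2 = 10 states


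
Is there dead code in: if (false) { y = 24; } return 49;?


condition is constant false, so the whole block is unreachable
Dead: 'if (false) { y = 24; }'


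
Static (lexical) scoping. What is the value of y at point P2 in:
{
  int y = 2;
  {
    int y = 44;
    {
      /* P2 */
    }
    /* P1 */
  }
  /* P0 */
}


P2's block does not declare y; resolves to the enclosing declaration at depth 1
y = 44


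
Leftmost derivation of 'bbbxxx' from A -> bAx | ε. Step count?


Derivation: A => bAx => bbAxx => bbbAxxx => bbbxxx
Steps: 4


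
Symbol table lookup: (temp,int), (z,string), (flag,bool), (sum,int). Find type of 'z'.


Lookup 'z' → type string


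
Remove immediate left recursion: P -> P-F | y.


Left-recursive alternatives: P-F; non-recursive: y
Introduce P': P -> yP', P' -> -FP' | ε


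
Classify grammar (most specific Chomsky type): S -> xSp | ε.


Single nonterminal LHS, but x^n p^n is not regular
Classification: Type 2 (Context-Free)


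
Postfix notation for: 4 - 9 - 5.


Left to right (same or higher precedence on left)
Postfix: 4 9 - 5 -


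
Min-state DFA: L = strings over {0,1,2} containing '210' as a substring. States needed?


KMP-style automaton: 3 progress states + 1 absorbing accept = 4
Minimal DFA: 4 states


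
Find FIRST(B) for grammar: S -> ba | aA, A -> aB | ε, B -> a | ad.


Per alternative of B: FIRST(a) = {a}; FIRST(ad) = {a}
FIRST(B) = {a}


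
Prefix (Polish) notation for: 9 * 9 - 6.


left-to-right (same/higher precedence on left): tree is (- (* 9 9) 6)
Prefix: - * 9 9 6


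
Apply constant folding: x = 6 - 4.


6 - 4 = 2 at compile time
Optimized: x = 2


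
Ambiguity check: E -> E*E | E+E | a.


'a*a+a' has two parse trees (no precedence encoded between * and +)
Ambiguous


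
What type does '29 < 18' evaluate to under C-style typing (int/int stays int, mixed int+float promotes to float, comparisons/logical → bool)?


Operand types: int < int
Rule: comparison yields bool
Result type: bool


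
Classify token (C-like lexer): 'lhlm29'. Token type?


Pattern: letter/underscore followed by alphanumerics, not a keyword
Type: IDENTIFIER


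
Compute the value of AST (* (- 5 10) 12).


Evaluate inner: (- 5 10) = -5
Evaluate root: (* -5 12) = -60
Result: -60


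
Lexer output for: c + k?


Scan left to right, longest-match per lexeme
Tokens: ID(c), OP(+), ID(k)


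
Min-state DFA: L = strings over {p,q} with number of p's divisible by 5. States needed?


Track (count of p) mod 5: states 0..4, accept at 0
Minimal DFA: 5 states


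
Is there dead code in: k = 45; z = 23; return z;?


k is assigned but never read
Dead: 'k = 45'


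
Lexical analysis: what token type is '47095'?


Pattern: digits only
Type: INTEGER_LITERAL


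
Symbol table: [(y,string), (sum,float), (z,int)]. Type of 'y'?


Lookup 'y' → type string


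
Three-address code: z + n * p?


Break into single-operator statements:
t1 = n * p
t2 = z + t1


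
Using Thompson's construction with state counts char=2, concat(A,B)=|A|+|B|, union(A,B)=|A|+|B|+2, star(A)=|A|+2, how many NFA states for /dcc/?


Syntax tree has 3 char leaf(s), 0 union(s), 0 star(s)
chars contribute 3×2 = 6; each union adds +2; each star adds +2
Total: 6 + 0 + 0 = 6 states


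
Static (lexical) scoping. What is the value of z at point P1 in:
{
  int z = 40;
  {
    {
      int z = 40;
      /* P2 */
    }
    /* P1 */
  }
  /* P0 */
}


P1's block does not declare z; resolves to the enclosing declaration at depth 0
z = 40


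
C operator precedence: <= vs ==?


'<=' is relational (level 7); '==' is equality (level 6)
Higher level binds tighter
'<=' has higher precedence than '=='


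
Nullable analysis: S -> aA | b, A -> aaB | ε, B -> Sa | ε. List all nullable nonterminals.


A nonterminal is nullable iff some alternative derives ε (directly, or every symbol in it is nullable)
Nullable: {A, B}


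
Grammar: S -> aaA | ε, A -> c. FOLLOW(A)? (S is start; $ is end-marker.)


$ ∈ FOLLOW(S). For each A -> αBβ: add FIRST(β)\{ε} to FOLLOW(B); if β nullable, add FOLLOW(A).
FOLLOW(A) = {$}


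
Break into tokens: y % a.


Scan left to right, longest-match per lexeme
Tokens: ID(y), OP(%), ID(a)


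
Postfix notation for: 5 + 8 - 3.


Left to right (same or higher precedence on left)
Postfix: 5 8 + 3 -


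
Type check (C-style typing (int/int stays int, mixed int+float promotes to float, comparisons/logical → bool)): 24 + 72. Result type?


Operand types: int + int
Rule: mixed int/float promotes to float; int/int stays int
Result type: int


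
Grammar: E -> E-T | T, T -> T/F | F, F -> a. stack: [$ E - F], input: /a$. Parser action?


'F' (not preceded by T/) is the handle for T -> F
Action: reduce (T -> F)


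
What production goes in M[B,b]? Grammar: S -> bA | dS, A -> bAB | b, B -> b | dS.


For [B, b]: 'b' ∈ FIRST(b)
Entry: B -> b


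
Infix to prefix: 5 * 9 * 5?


left-to-right (same/higher precedence on left): tree is (* (* 5 9) 5)
Prefix: * * 5 9 5


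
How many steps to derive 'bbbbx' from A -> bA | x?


Derivation: A => bA => bbA => bbbA => bbbbA => bbbbx
Steps: 5


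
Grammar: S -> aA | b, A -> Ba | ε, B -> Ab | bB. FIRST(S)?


Per alternative of S: FIRST(aA) = {a}; FIRST(b) = {b}
FIRST(S) = {a, b}


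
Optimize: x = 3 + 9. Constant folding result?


3 + 9 = 12 at compile time
Optimized: x = 12


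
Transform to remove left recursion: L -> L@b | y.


Left-recursive alternatives: L@b; non-recursive: y
Introduce L': L -> yL', L' -> @bL' | ε


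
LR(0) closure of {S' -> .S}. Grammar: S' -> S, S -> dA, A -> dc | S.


Start: S' -> .S
For each item with dot before a nonterminal B, add B -> .γ for every B-production
Closure: [S' -> .S, S -> .dA]


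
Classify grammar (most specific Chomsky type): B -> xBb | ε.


Single nonterminal LHS, but x^n b^n is not regular
Classification: Type 2 (Context-Free)


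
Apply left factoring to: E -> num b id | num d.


Common prefix: 'num'
Factored: E -> num E', E' -> b id | d


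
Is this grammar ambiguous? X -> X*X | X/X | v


'v*v/v' has two parse trees (no precedence encoded between * and /)
Ambiguous


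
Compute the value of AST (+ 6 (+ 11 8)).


Evaluate inner: (+ 11 8) = 19
Evaluate root: (+ 6 19) = 25
Result: 25


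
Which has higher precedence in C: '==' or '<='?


'<=' is relational (level 7); '==' is equality (level 6)
Higher level binds tighter
'<=' has higher precedence than '=='


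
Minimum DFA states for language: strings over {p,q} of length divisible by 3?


Track length mod 3: states 0..2, accept at 0
Minimal DFA: 3 states


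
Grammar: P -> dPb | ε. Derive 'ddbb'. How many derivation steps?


Derivation: P => dPb => ddPbb => ddbb
Steps: 3


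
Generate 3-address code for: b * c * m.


Break into single-operator statements:
t1 = b * c
t2 = t1 * m


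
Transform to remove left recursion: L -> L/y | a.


Left-recursive alternatives: L/y; non-recursive: a
Introduce L': L -> aL', L' -> /yL' | ε


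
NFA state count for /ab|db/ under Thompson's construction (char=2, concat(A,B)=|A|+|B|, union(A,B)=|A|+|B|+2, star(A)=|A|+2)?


Syntax tree has 4 char leaf(s), 1 union(s), 0 star(s)
chars contribute 4×2 = 8; each union adds +2; each star adds +2
Total: 8 + 2 + 0 = 10 states
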